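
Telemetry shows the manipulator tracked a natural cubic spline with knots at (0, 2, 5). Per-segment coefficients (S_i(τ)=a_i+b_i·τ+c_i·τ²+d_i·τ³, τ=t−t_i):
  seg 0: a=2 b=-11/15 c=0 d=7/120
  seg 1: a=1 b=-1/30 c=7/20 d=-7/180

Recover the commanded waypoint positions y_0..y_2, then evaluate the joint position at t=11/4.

y_0=2 y_1=1 y_2=3
S(11/4) = 1479/1280

y_0 = S_0(0) = a_0 = 2
y_1 = S_1(0) = a_1 = 1
y_2 = S_1(3) = 3
t_q=11/4 is in segment 1 (τ=3/4); S_1(τ)=1479/1280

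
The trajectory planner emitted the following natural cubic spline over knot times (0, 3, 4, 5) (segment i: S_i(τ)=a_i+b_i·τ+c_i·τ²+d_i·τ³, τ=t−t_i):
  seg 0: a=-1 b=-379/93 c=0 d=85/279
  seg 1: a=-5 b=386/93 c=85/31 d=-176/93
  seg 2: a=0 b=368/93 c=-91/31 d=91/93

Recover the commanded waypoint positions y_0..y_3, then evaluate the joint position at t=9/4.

y_0 = S_0(0) = a_0 = -1
y_1 = S_1(0) = a_1 = -5
y_2 = S_2(0) = a_2 = 0
y_3 = S_2(1) = 2
t_q=9/4 is in segment 0 (τ=9/4); S_0(τ)=-13291/1984

y_0=-1 y_1=-5 y_2=0 y_3=2
S(9/4) = -13291/1984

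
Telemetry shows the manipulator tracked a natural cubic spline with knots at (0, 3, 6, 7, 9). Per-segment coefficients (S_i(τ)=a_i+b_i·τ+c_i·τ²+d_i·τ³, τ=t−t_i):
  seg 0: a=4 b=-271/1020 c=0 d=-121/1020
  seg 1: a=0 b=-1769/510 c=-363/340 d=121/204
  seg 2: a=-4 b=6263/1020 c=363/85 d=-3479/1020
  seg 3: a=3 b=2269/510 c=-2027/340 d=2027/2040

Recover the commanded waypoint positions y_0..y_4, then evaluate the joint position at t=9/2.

y_0 = S_0(0) = a_0 = 4
y_1 = S_1(0) = a_1 = 0
y_2 = S_2(0) = a_2 = -4
y_3 = S_3(0) = a_3 = 3
y_4 = S_3(2) = -4
t_q=9/2 is in segment 1 (τ=3/2); S_1(τ)=-15241/2720

y_0=4 y_1=0 y_2=-4 y_3=3 y_4=-4
S(9/2) = -15241/2720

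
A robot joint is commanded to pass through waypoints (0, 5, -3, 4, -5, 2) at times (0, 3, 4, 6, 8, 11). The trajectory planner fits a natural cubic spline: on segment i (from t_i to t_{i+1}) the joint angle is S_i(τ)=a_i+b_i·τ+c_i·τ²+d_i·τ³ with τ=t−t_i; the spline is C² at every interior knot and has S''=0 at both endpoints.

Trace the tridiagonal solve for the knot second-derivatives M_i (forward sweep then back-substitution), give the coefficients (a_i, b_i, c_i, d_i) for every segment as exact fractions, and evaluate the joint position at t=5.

  seg 0: a=0 b=5167/813 c=0 d=-3812/7317
  seg 1: a=5 b=-6269/813 c=-3812/813 d=3577/813
  seg 2: a=-3 b=-1054/271 c=6919/813 d=-15661/6504
  seg 3: a=4 b=2045/1626 c=-19307/3252 d=3315/2168
  seg 4: a=-5 b=-3367/813 c=2632/813 d=-2632/7317
S(5) = -5117/6504

Δ: Δ0=5/3, Δ1=-8, Δ2=7/2, Δ3=-9/2, Δ4=7/3
row 1: diag=8, rhs=-58; c'=1/8, d'=-29/4
row 2: denom=6−1·1/8=47/8; d'=(69−1·-29/4)/(47/8)=610/47
row 3: denom=8−2·16/47=344/47; d'=(-48−2·610/47)/(344/47)=-869/86
row 4: denom=10−2·47/172=813/86; d'=(41−2·-869/86)/(813/86)=5264/813
back: M4=5264/813
back: M3=-869/86−47/172·5264/813=-19307/1626
back: M2=610/47−16/47·-19307/1626=13838/813
back: M1=-29/4−1/8·13838/813=-7624/813
M: M0=0, M1=-7624/813, M2=13838/813, M3=-19307/1626, M4=5264/813, M5=0
seg 0: a=0, c=M0/2=0, d=(M1−M0)/(6·3)=-3812/7317, b=Δ0−h0·(2M0+M1)/6=5167/813
seg 1: a=5, c=M1/2=-3812/813, d=(M2−M1)/(6·1)=3577/813, b=Δ1−h1·(2M1+M2)/6=-6269/813
seg 2: a=-3, c=M2/2=6919/813, d=(M3−M2)/(6·2)=-15661/6504, b=Δ2−h2·(2M2+M3)/6=-1054/271
seg 3: a=4, c=M3/2=-19307/3252, d=(M4−M3)/(6·2)=3315/2168, b=Δ3−h3·(2M3+M4)/6=2045/1626
seg 4: a=-5, c=M4/2=2632/813, d=(M5−M4)/(6·3)=-2632/7317, b=Δ4−h4·(2M4+M5)/6=-3367/813
t_q=5 → seg 2, τ=1; S=-3+-1054/271·τ+6919/813·τ²+-15661/6504·τ³=-5117/6504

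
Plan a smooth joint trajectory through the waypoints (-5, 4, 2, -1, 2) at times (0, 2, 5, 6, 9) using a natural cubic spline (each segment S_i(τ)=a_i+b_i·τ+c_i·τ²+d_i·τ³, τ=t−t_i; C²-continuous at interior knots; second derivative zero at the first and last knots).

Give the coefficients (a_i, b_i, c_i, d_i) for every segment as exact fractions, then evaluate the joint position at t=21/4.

  seg 0: a=-5 b=1513/279 c=0 d=-515/2232
  seg 1: a=4 b=1481/558 c=-515/372 d=929/10044
  seg 2: a=2 b=-3521/1116 c=-154/279 d=263/372
  seg 3: a=-1 b=-1193/558 c=1751/1116 d=-1751/10044
S(21/4) = 28279/23808

Δ: Δ0=9/2, Δ1=-2/3, Δ2=-3, Δ3=1
row 1: diag=10, rhs=-31; c'=3/10, d'=-31/10
row 2: denom=8−3·3/10=71/10; d'=(-14−3·-31/10)/(71/10)=-47/71
row 3: denom=8−1·10/71=558/71; d'=(24−1·-47/71)/(558/71)=1751/558
back: M3=1751/558
back: M2=-47/71−10/71·1751/558=-308/279
back: M1=-31/10−3/10·-308/279=-515/186
M: M0=0, M1=-515/186, M2=-308/279, M3=1751/558, M4=0
seg 0: a=-5, c=M0/2=0, d=(M1−M0)/(6·2)=-515/2232, b=Δ0−h0·(2M0+M1)/6=1513/279
seg 1: a=4, c=M1/2=-515/372, d=(M2−M1)/(6·3)=929/10044, b=Δ1−h1·(2M1+M2)/6=1481/558
seg 2: a=2, c=M2/2=-154/279, d=(M3−M2)/(6·1)=263/372, b=Δ2−h2·(2M2+M3)/6=-3521/1116
seg 3: a=-1, c=M3/2=1751/1116, d=(M4−M3)/(6·3)=-1751/10044, b=Δ3−h3·(2M3+M4)/6=-1193/558
t_q=21/4 → seg 2, τ=1/4; S=2+-3521/1116·τ+-154/279·τ²+263/372·τ³=28279/23808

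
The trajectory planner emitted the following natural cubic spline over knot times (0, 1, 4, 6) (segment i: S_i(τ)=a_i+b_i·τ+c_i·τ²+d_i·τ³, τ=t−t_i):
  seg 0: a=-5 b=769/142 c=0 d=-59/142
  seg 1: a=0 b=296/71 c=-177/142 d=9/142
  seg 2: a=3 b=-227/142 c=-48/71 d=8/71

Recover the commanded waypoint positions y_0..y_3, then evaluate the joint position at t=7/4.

y_0 = S_0(0) = a_0 = -5
y_1 = S_1(0) = a_1 = 0
y_2 = S_2(0) = a_2 = 3
y_3 = S_2(2) = -2
t_q=7/4 is in segment 1 (τ=3/4); S_1(τ)=22287/9088

y_0=-5 y_1=0 y_2=3 y_3=-2
S(7/4) = 22287/9088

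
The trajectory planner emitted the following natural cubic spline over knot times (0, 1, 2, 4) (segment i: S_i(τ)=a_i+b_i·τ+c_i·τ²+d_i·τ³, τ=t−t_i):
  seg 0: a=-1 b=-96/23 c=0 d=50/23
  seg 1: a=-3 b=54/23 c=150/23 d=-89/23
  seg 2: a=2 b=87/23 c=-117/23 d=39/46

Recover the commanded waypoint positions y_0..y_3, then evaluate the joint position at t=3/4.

y_0=-1 y_1=-3 y_2=2 y_3=-4
S(3/4) = -2365/736

y_0 = S_0(0) = a_0 = -1
y_1 = S_1(0) = a_1 = -3
y_2 = S_2(0) = a_2 = 2
y_3 = S_2(2) = -4
t_q=3/4 is in segment 0 (τ=3/4); S_0(τ)=-2365/736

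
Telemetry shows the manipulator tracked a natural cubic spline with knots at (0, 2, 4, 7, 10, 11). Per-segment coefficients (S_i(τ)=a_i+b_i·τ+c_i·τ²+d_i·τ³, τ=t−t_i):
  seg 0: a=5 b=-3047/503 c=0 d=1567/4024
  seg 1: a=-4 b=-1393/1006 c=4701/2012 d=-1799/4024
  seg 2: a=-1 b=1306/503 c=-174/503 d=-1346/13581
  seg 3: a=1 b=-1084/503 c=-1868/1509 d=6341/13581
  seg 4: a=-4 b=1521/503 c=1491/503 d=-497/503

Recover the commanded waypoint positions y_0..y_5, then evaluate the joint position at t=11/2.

y_0 = S_0(0) = a_0 = 5
y_1 = S_1(0) = a_1 = -4
y_2 = S_2(0) = a_2 = -1
y_3 = S_3(0) = a_3 = 1
y_4 = S_4(0) = a_4 = -4
y_5 = S_4(1) = 1
t_q=11/2 is in segment 2 (τ=3/2); S_2(τ)=3585/2012

y_0=5 y_1=-4 y_2=-1 y_3=1 y_4=-4 y_5=1
S(11/2) = 3585/2012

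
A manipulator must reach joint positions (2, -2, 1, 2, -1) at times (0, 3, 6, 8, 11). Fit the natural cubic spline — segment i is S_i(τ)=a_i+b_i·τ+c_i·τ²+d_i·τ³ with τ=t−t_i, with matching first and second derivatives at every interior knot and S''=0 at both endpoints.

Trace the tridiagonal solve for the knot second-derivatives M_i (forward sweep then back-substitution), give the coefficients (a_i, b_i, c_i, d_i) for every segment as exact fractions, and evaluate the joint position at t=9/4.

  seg 0: a=2 b=-117/59 c=0 d=115/1593
  seg 1: a=-2 b=-2/59 c=115/177 d=-6/59
  seg 2: a=1 b=66/59 c=-47/177 d=-31/1416
  seg 3: a=2 b=-73/354 c=-281/708 d=281/6372
S(9/4) = -6191/3776

Δ: Δ0=-4/3, Δ1=1, Δ2=1/2, Δ3=-1
row 1: diag=12, rhs=14; c'=1/4, d'=7/6
row 2: denom=10−3·1/4=37/4; d'=(-3−3·7/6)/(37/4)=-26/37
row 3: denom=10−2·8/37=354/37; d'=(-9−2·-26/37)/(354/37)=-281/354
back: M3=-281/354
back: M2=-26/37−8/37·-281/354=-94/177
back: M1=7/6−1/4·-94/177=230/177
M: M0=0, M1=230/177, M2=-94/177, M3=-281/354, M4=0
seg 0: a=2, c=M0/2=0, d=(M1−M0)/(6·3)=115/1593, b=Δ0−h0·(2M0+M1)/6=-117/59
seg 1: a=-2, c=M1/2=115/177, d=(M2−M1)/(6·3)=-6/59, b=Δ1−h1·(2M1+M2)/6=-2/59
seg 2: a=1, c=M2/2=-47/177, d=(M3−M2)/(6·2)=-31/1416, b=Δ2−h2·(2M2+M3)/6=66/59
seg 3: a=2, c=M3/2=-281/708, d=(M4−M3)/(6·3)=281/6372, b=Δ3−h3·(2M3+M4)/6=-73/354
t_q=9/4 → seg 0, τ=9/4; S=2+-117/59·τ+0·τ²+115/1593·τ³=-6191/3776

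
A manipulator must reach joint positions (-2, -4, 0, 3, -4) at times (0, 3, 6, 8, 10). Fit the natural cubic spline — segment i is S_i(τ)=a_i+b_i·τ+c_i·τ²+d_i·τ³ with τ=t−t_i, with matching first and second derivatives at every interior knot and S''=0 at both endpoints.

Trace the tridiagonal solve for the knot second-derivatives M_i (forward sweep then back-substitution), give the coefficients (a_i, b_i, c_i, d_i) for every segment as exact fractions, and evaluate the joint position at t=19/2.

Δ: Δ0=-2/3, Δ1=4/3, Δ2=3/2, Δ3=-7/2
row 1: diag=12, rhs=12; c'=1/4, d'=1
row 2: denom=10−3·1/4=37/4; d'=(1−3·1)/(37/4)=-8/37
row 3: denom=8−2·8/37=280/37; d'=(-30−2·-8/37)/(280/37)=-547/140
back: M3=-547/140
back: M2=-8/37−8/37·-547/140=22/35
back: M1=1−1/4·22/35=59/70
M: M0=0, M1=59/70, M2=22/35, M3=-547/140, M4=0
seg 0: a=-2, c=M0/2=0, d=(M1−M0)/(6·3)=59/1260, b=Δ0−h0·(2M0+M1)/6=-457/420
seg 1: a=-4, c=M1/2=59/140, d=(M2−M1)/(6·3)=-1/84, b=Δ1−h1·(2M1+M2)/6=37/210
seg 2: a=0, c=M2/2=11/35, d=(M3−M2)/(6·2)=-127/336, b=Δ2−h2·(2M2+M3)/6=143/60
seg 3: a=3, c=M3/2=-547/280, d=(M4−M3)/(6·2)=547/1680, b=Δ3−h3·(2M3+M4)/6=-94/105
t_q=19/2 → seg 3, τ=3/2; S=3+-94/105·τ+-547/280·τ²+547/1680·τ³=-1469/896

  seg 0: a=-2 b=-457/420 c=0 d=59/1260
  seg 1: a=-4 b=37/210 c=59/140 d=-1/84
  seg 2: a=0 b=143/60 c=11/35 d=-127/336
  seg 3: a=3 b=-94/105 c=-547/280 d=547/1680
S(19/2) = -1469/896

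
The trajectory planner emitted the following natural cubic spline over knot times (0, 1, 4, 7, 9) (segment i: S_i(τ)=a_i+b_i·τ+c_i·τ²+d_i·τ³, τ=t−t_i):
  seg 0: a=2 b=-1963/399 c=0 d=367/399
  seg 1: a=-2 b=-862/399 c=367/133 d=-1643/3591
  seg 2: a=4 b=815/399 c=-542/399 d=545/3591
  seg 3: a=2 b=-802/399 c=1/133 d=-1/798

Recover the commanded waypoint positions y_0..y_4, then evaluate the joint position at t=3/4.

y_0=2 y_1=-2 y_2=4 y_3=2 y_4=-2
S(3/4) = -1583/1216

y_0 = S_0(0) = a_0 = 2
y_1 = S_1(0) = a_1 = -2
y_2 = S_2(0) = a_2 = 4
y_3 = S_3(0) = a_3 = 2
y_4 = S_3(2) = -2
t_q=3/4 is in segment 0 (τ=3/4); S_0(τ)=-1583/1216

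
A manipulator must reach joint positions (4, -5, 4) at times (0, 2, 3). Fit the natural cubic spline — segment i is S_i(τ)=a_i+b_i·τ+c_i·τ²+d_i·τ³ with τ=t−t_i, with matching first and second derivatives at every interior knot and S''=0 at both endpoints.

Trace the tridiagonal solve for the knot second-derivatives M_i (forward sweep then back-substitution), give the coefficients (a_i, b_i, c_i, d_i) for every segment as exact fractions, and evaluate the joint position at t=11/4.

  seg 0: a=4 b=-9 c=0 d=9/8
  seg 1: a=-5 b=9/2 c=27/4 d=-9/4
S(11/4) = 313/256

Δ: Δ0=-9/2, Δ1=9
row 1: diag=6, rhs=81; c'=1/6, d'=27/2
back: M1=27/2
M: M0=0, M1=27/2, M2=0
seg 0: a=4, c=M0/2=0, d=(M1−M0)/(6·2)=9/8, b=Δ0−h0·(2M0+M1)/6=-9
seg 1: a=-5, c=M1/2=27/4, d=(M2−M1)/(6·1)=-9/4, b=Δ1−h1·(2M1+M2)/6=9/2
t_q=11/4 → seg 1, τ=3/4; S=-5+9/2·τ+27/4·τ²+-9/4·τ³=313/256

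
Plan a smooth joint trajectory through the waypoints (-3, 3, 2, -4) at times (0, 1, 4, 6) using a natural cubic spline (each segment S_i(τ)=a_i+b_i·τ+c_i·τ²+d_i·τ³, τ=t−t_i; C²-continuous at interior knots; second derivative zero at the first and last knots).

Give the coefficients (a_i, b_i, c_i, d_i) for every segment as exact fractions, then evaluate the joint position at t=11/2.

  seg 0: a=-3 b=1444/213 c=0 d=-166/213
  seg 1: a=3 b=946/213 c=-166/71 d=53/213
  seg 2: a=2 b=-611/213 c=-7/71 d=7/426
S(11/2) = -2805/1136

Δ: Δ0=6, Δ1=-1/3, Δ2=-3
row 1: diag=8, rhs=-38; c'=3/8, d'=-19/4
row 2: denom=10−3·3/8=71/8; d'=(-16−3·-19/4)/(71/8)=-14/71
back: M2=-14/71
back: M1=-19/4−3/8·-14/71=-332/71
M: M0=0, M1=-332/71, M2=-14/71, M3=0
seg 0: a=-3, c=M0/2=0, d=(M1−M0)/(6·1)=-166/213, b=Δ0−h0·(2M0+M1)/6=1444/213
seg 1: a=3, c=M1/2=-166/71, d=(M2−M1)/(6·3)=53/213, b=Δ1−h1·(2M1+M2)/6=946/213
seg 2: a=2, c=M2/2=-7/71, d=(M3−M2)/(6·2)=7/426, b=Δ2−h2·(2M2+M3)/6=-611/213
t_q=11/2 → seg 2, τ=3/2; S=2+-611/213·τ+-7/71·τ²+7/426·τ³=-2805/1136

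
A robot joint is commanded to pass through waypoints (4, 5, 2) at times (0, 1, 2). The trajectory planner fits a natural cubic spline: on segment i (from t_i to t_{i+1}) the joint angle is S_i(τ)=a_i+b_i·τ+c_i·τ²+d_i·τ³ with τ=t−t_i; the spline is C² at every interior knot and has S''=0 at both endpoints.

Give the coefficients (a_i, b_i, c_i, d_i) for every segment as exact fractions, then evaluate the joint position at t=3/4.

  seg 0: a=4 b=2 c=0 d=-1
  seg 1: a=5 b=-1 c=-3 d=1
S(3/4) = 325/64

Δ: Δ0=1, Δ1=-3
row 1: diag=4, rhs=-24; c'=1/4, d'=-6
back: M1=-6
M: M0=0, M1=-6, M2=0
seg 0: a=4, c=M0/2=0, d=(M1−M0)/(6·1)=-1, b=Δ0−h0·(2M0+M1)/6=2
seg 1: a=5, c=M1/2=-3, d=(M2−M1)/(6·1)=1, b=Δ1−h1·(2M1+M2)/6=-1
t_q=3/4 → seg 0, τ=3/4; S=4+2·τ+0·τ²+-1·τ³=325/64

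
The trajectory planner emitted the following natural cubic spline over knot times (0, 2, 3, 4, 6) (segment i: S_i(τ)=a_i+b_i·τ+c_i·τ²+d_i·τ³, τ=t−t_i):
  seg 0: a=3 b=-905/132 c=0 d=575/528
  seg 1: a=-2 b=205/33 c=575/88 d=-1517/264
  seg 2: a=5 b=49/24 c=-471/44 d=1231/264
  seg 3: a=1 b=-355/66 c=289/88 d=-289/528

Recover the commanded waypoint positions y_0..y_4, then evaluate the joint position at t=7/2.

y_0=3 y_1=-2 y_2=5 y_3=1 y_4=-1
S(7/2) = 2765/704

y_0 = S_0(0) = a_0 = 3
y_1 = S_1(0) = a_1 = -2
y_2 = S_2(0) = a_2 = 5
y_3 = S_3(0) = a_3 = 1
y_4 = S_3(2) = -1
t_q=7/2 is in segment 2 (τ=1/2); S_2(τ)=2765/704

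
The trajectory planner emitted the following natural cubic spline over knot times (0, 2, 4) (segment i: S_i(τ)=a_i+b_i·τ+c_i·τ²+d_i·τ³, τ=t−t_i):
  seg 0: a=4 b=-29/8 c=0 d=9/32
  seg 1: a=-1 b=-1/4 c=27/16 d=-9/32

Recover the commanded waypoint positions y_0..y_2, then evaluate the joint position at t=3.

y_0=4 y_1=-1 y_2=3
S(3) = 5/32

y_0 = S_0(0) = a_0 = 4
y_1 = S_1(0) = a_1 = -1
y_2 = S_1(2) = 3
t_q=3 is in segment 1 (τ=1); S_1(τ)=5/32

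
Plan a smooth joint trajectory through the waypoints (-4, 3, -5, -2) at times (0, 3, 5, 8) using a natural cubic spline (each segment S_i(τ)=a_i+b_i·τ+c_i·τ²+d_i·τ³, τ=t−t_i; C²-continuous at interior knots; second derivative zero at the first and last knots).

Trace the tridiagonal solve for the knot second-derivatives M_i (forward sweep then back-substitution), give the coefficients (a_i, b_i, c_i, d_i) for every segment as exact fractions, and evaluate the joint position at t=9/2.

  seg 0: a=-4 b=37/8 c=0 d=-55/216
  seg 1: a=3 b=-9/4 c=-55/24 d=17/24
  seg 2: a=-5 b=-35/12 c=47/24 d=-47/216
S(9/2) = -201/64

Δ: Δ0=7/3, Δ1=-4, Δ2=1
row 1: diag=10, rhs=-38; c'=1/5, d'=-19/5
row 2: denom=10−2·1/5=48/5; d'=(30−2·-19/5)/(48/5)=47/12
back: M2=47/12
back: M1=-19/5−1/5·47/12=-55/12
M: M0=0, M1=-55/12, M2=47/12, M3=0
seg 0: a=-4, c=M0/2=0, d=(M1−M0)/(6·3)=-55/216, b=Δ0−h0·(2M0+M1)/6=37/8
seg 1: a=3, c=M1/2=-55/24, d=(M2−M1)/(6·2)=17/24, b=Δ1−h1·(2M1+M2)/6=-9/4
seg 2: a=-5, c=M2/2=47/24, d=(M3−M2)/(6·3)=-47/216, b=Δ2−h2·(2M2+M3)/6=-35/12
t_q=9/2 → seg 1, τ=3/2; S=3+-9/4·τ+-55/24·τ²+17/24·τ³=-201/64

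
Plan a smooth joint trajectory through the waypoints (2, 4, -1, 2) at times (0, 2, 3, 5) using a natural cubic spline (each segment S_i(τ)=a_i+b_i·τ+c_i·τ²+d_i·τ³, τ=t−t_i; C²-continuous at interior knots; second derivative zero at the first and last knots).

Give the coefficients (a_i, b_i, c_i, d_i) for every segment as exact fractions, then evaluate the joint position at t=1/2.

Δ: Δ0=1, Δ1=-5, Δ2=3/2
row 1: diag=6, rhs=-36; c'=1/6, d'=-6
row 2: denom=6−1·1/6=35/6; d'=(39−1·-6)/(35/6)=54/7
back: M2=54/7
back: M1=-6−1/6·54/7=-51/7
M: M0=0, M1=-51/7, M2=54/7, M3=0
seg 0: a=2, c=M0/2=0, d=(M1−M0)/(6·2)=-17/28, b=Δ0−h0·(2M0+M1)/6=24/7
seg 1: a=4, c=M1/2=-51/14, d=(M2−M1)/(6·1)=5/2, b=Δ1−h1·(2M1+M2)/6=-27/7
seg 2: a=-1, c=M2/2=27/7, d=(M3−M2)/(6·2)=-9/14, b=Δ2−h2·(2M2+M3)/6=-51/14
t_q=1/2 → seg 0, τ=1/2; S=2+24/7·τ+0·τ²+-17/28·τ³=815/224

  seg 0: a=2 b=24/7 c=0 d=-17/28
  seg 1: a=4 b=-27/7 c=-51/14 d=5/2
  seg 2: a=-1 b=-51/14 c=27/7 d=-9/14
S(1/2) = 815/224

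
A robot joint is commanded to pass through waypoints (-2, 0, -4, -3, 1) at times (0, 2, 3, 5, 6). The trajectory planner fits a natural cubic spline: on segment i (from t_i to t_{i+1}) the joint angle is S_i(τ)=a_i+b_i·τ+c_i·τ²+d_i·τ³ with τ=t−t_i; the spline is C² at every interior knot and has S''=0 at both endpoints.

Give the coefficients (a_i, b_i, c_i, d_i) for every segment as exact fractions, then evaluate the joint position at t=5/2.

Δ: Δ0=1, Δ1=-4, Δ2=1/2, Δ3=4
row 1: diag=6, rhs=-30; c'=1/6, d'=-5
row 2: denom=6−1·1/6=35/6; d'=(27−1·-5)/(35/6)=192/35
row 3: denom=6−2·12/35=186/35; d'=(21−2·192/35)/(186/35)=117/62
back: M3=117/62
back: M2=192/35−12/35·117/62=150/31
back: M1=-5−1/6·150/31=-180/31
M: M0=0, M1=-180/31, M2=150/31, M3=117/62, M4=0
seg 0: a=-2, c=M0/2=0, d=(M1−M0)/(6·2)=-15/31, b=Δ0−h0·(2M0+M1)/6=91/31
seg 1: a=0, c=M1/2=-90/31, d=(M2−M1)/(6·1)=55/31, b=Δ1−h1·(2M1+M2)/6=-89/31
seg 2: a=-4, c=M2/2=75/31, d=(M3−M2)/(6·2)=-61/248, b=Δ2−h2·(2M2+M3)/6=-104/31
seg 3: a=-3, c=M3/2=117/124, d=(M4−M3)/(6·1)=-39/124, b=Δ3−h3·(2M3+M4)/6=209/62
t_q=5/2 → seg 1, τ=1/2; S=0+-89/31·τ+-90/31·τ²+55/31·τ³=-481/248

  seg 0: a=-2 b=91/31 c=0 d=-15/31
  seg 1: a=0 b=-89/31 c=-90/31 d=55/31
  seg 2: a=-4 b=-104/31 c=75/31 d=-61/248
  seg 3: a=-3 b=209/62 c=117/124 d=-39/124
S(5/2) = -481/248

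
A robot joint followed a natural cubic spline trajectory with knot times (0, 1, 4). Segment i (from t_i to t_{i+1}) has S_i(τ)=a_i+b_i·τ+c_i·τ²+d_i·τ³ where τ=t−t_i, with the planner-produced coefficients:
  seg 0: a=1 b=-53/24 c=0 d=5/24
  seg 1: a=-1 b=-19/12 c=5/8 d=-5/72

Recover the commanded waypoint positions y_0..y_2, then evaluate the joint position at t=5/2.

y_0=1 y_1=-1 y_2=-2
S(5/2) = -141/64

y_0 = S_0(0) = a_0 = 1
y_1 = S_1(0) = a_1 = -1
y_2 = S_1(3) = -2
t_q=5/2 is in segment 1 (τ=3/2); S_1(τ)=-141/64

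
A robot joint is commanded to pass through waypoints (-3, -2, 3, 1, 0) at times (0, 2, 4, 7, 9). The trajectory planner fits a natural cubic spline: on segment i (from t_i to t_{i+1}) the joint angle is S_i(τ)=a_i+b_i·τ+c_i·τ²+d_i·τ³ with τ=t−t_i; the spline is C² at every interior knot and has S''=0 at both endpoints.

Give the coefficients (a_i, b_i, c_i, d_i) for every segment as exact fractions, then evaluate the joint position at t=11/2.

Δ: Δ0=1/2, Δ1=5/2, Δ2=-2/3, Δ3=-1/2
row 1: diag=8, rhs=12; c'=1/4, d'=3/2
row 2: denom=10−2·1/4=19/2; d'=(-19−2·3/2)/(19/2)=-44/19
row 3: denom=10−3·6/19=172/19; d'=(1−3·-44/19)/(172/19)=151/172
back: M3=151/172
back: M2=-44/19−6/19·151/172=-223/86
back: M1=3/2−1/4·-223/86=739/344
M: M0=0, M1=739/344, M2=-223/86, M3=151/172, M4=0
seg 0: a=-3, c=M0/2=0, d=(M1−M0)/(6·2)=739/4128, b=Δ0−h0·(2M0+M1)/6=-223/1032
seg 1: a=-2, c=M1/2=739/688, d=(M2−M1)/(6·2)=-1631/4128, b=Δ1−h1·(2M1+M2)/6=997/516
seg 2: a=3, c=M2/2=-223/172, d=(M3−M2)/(6·3)=199/1032, b=Δ2−h2·(2M2+M3)/6=1535/1032
seg 3: a=1, c=M3/2=151/344, d=(M4−M3)/(6·2)=-151/2064, b=Δ3−h3·(2M3+M4)/6=-140/129
t_q=11/2 → seg 2, τ=3/2; S=3+1535/1032·τ+-223/172·τ²+199/1032·τ³=8159/2752

  seg 0: a=-3 b=-223/1032 c=0 d=739/4128
  seg 1: a=-2 b=997/516 c=739/688 d=-1631/4128
  seg 2: a=3 b=1535/1032 c=-223/172 d=199/1032
  seg 3: a=1 b=-140/129 c=151/344 d=-151/2064
S(11/2) = 8159/2752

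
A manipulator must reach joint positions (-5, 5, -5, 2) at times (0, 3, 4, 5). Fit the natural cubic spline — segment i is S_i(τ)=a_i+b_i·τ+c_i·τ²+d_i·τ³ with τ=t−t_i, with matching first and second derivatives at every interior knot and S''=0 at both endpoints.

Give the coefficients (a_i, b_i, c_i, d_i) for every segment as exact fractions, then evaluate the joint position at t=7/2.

  seg 0: a=-5 b=943/93 c=0 d=-211/279
  seg 1: a=5 b=-956/93 c=-211/31 d=659/93
  seg 2: a=-5 b=-245/93 c=448/31 d=-448/93
S(7/2) = -237/248

Δ: Δ0=10/3, Δ1=-10, Δ2=7
row 1: diag=8, rhs=-80; c'=1/8, d'=-10
row 2: denom=4−1·1/8=31/8; d'=(102−1·-10)/(31/8)=896/31
back: M2=896/31
back: M1=-10−1/8·896/31=-422/31
M: M0=0, M1=-422/31, M2=896/31, M3=0
seg 0: a=-5, c=M0/2=0, d=(M1−M0)/(6·3)=-211/279, b=Δ0−h0·(2M0+M1)/6=943/93
seg 1: a=5, c=M1/2=-211/31, d=(M2−M1)/(6·1)=659/93, b=Δ1−h1·(2M1+M2)/6=-956/93
seg 2: a=-5, c=M2/2=448/31, d=(M3−M2)/(6·1)=-448/93, b=Δ2−h2·(2M2+M3)/6=-245/93
t_q=7/2 → seg 1, τ=1/2; S=5+-956/93·τ+-211/31·τ²+659/93·τ³=-237/248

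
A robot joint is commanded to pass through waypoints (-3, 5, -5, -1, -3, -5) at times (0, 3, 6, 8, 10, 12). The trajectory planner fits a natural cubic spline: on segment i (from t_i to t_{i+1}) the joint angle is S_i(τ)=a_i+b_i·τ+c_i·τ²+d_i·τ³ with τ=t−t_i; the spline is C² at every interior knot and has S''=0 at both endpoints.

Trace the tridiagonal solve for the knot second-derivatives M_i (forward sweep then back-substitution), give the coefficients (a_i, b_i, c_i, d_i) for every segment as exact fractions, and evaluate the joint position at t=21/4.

  seg 0: a=-3 b=7568/1569 c=0 d=-376/1569
  seg 1: a=5 b=-2584/1569 c=-1128/523 d=278/523
  seg 2: a=-5 b=-370/1569 c=1374/523 d=-1184/1569
  seg 3: a=-1 b=1910/1569 c=-994/523 d=2485/6276
  seg 4: a=-3 b=-2563/1569 c=497/1046 d=-497/6276
S(21/4) = -59741/16736

Δ: Δ0=8/3, Δ1=-10/3, Δ2=2, Δ3=-1, Δ4=-1
row 1: diag=12, rhs=-36; c'=1/4, d'=-3
row 2: denom=10−3·1/4=37/4; d'=(32−3·-3)/(37/4)=164/37
row 3: denom=8−2·8/37=280/37; d'=(-18−2·164/37)/(280/37)=-71/20
row 4: denom=8−2·37/140=523/70; d'=(0−2·-71/20)/(523/70)=497/523
back: M4=497/523
back: M3=-71/20−37/140·497/523=-1988/523
back: M2=164/37−8/37·-1988/523=2748/523
back: M1=-3−1/4·2748/523=-2256/523
M: M0=0, M1=-2256/523, M2=2748/523, M3=-1988/523, M4=497/523, M5=0
seg 0: a=-3, c=M0/2=0, d=(M1−M0)/(6·3)=-376/1569, b=Δ0−h0·(2M0+M1)/6=7568/1569
seg 1: a=5, c=M1/2=-1128/523, d=(M2−M1)/(6·3)=278/523, b=Δ1−h1·(2M1+M2)/6=-2584/1569
seg 2: a=-5, c=M2/2=1374/523, d=(M3−M2)/(6·2)=-1184/1569, b=Δ2−h2·(2M2+M3)/6=-370/1569
seg 3: a=-1, c=M3/2=-994/523, d=(M4−M3)/(6·2)=2485/6276, b=Δ3−h3·(2M3+M4)/6=1910/1569
seg 4: a=-3, c=M4/2=497/1046, d=(M5−M4)/(6·2)=-497/6276, b=Δ4−h4·(2M4+M5)/6=-2563/1569
t_q=21/4 → seg 1, τ=9/4; S=5+-2584/1569·τ+-1128/523·τ²+278/523·τ³=-59741/16736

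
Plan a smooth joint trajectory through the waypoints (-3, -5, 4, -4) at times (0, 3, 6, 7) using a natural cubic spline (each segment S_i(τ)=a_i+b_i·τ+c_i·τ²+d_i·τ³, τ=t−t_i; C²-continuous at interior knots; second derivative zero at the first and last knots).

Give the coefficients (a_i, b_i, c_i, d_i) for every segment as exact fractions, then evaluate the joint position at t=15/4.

Δ: Δ0=-2/3, Δ1=3, Δ2=-8
row 1: diag=12, rhs=22; c'=1/4, d'=11/6
row 2: denom=8−3·1/4=29/4; d'=(-66−3·11/6)/(29/4)=-286/29
back: M2=-286/29
back: M1=11/6−1/4·-286/29=374/87
M: M0=0, M1=374/87, M2=-286/29, M3=0
seg 0: a=-3, c=M0/2=0, d=(M1−M0)/(6·3)=187/783, b=Δ0−h0·(2M0+M1)/6=-245/87
seg 1: a=-5, c=M1/2=187/87, d=(M2−M1)/(6·3)=-616/783, b=Δ1−h1·(2M1+M2)/6=316/87
seg 2: a=4, c=M2/2=-143/29, d=(M3−M2)/(6·1)=143/87, b=Δ2−h2·(2M2+M3)/6=-410/87
t_q=15/4 → seg 1, τ=3/4; S=-5+316/87·τ+187/87·τ²+-616/783·τ³=-649/464

  seg 0: a=-3 b=-245/87 c=0 d=187/783
  seg 1: a=-5 b=316/87 c=187/87 d=-616/783
  seg 2: a=4 b=-410/87 c=-143/29 d=143/87
S(15/4) = -649/464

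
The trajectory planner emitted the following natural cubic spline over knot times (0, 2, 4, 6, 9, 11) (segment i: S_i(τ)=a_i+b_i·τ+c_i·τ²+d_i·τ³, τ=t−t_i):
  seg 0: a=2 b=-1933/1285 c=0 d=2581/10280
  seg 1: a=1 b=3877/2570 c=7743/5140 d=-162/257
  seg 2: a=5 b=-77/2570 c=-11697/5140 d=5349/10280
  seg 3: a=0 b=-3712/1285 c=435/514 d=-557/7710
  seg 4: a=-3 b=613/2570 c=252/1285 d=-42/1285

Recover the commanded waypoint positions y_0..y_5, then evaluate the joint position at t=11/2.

y_0 = S_0(0) = a_0 = 2
y_1 = S_1(0) = a_1 = 1
y_2 = S_2(0) = a_2 = 5
y_3 = S_3(0) = a_3 = 0
y_4 = S_4(0) = a_4 = -3
y_5 = S_4(2) = -2
t_q=11/2 is in segment 2 (τ=3/2); S_2(τ)=26167/16448

y_0=2 y_1=1 y_2=5 y_3=0 y_4=-3 y_5=-2
S(11/2) = 26167/16448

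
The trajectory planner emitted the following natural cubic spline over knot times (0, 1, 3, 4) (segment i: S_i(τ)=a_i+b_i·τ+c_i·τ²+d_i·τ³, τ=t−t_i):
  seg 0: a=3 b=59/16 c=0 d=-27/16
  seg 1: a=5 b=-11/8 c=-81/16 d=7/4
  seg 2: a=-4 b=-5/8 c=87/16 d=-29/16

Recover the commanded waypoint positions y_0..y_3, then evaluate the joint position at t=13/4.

y_0=3 y_1=5 y_2=-4 y_3=-1
S(13/4) = -3937/1024

y_0 = S_0(0) = a_0 = 3
y_1 = S_1(0) = a_1 = 5
y_2 = S_2(0) = a_2 = -4
y_3 = S_2(1) = -1
t_q=13/4 is in segment 2 (τ=1/4); S_2(τ)=-3937/1024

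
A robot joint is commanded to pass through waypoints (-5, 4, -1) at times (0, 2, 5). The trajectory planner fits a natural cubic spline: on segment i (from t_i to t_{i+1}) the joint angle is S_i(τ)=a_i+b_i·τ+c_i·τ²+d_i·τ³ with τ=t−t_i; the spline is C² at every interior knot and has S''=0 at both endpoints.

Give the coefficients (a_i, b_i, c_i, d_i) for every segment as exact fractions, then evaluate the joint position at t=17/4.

  seg 0: a=-5 b=86/15 c=0 d=-37/120
  seg 1: a=4 b=61/30 c=-37/20 d=37/180
S(17/4) = 397/256

Δ: Δ0=9/2, Δ1=-5/3
row 1: diag=10, rhs=-37; c'=3/10, d'=-37/10
back: M1=-37/10
M: M0=0, M1=-37/10, M2=0
seg 0: a=-5, c=M0/2=0, d=(M1−M0)/(6·2)=-37/120, b=Δ0−h0·(2M0+M1)/6=86/15
seg 1: a=4, c=M1/2=-37/20, d=(M2−M1)/(6·3)=37/180, b=Δ1−h1·(2M1+M2)/6=61/30
t_q=17/4 → seg 1, τ=9/4; S=4+61/30·τ+-37/20·τ²+37/180·τ³=397/256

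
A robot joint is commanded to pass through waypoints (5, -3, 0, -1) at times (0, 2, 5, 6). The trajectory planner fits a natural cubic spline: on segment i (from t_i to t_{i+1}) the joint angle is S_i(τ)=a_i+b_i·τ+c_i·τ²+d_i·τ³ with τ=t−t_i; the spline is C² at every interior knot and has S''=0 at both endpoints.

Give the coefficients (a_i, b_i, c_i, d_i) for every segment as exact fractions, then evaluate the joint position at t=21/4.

  seg 0: a=5 b=-376/71 c=0 d=23/71
  seg 1: a=-3 b=-100/71 c=138/71 d=-27/71
  seg 2: a=0 b=-1/71 c=-105/71 d=35/71
S(21/4) = -401/4544

Δ: Δ0=-4, Δ1=1, Δ2=-1
row 1: diag=10, rhs=30; c'=3/10, d'=3
row 2: denom=8−3·3/10=71/10; d'=(-12−3·3)/(71/10)=-210/71
back: M2=-210/71
back: M1=3−3/10·-210/71=276/71
M: M0=0, M1=276/71, M2=-210/71, M3=0
seg 0: a=5, c=M0/2=0, d=(M1−M0)/(6·2)=23/71, b=Δ0−h0·(2M0+M1)/6=-376/71
seg 1: a=-3, c=M1/2=138/71, d=(M2−M1)/(6·3)=-27/71, b=Δ1−h1·(2M1+M2)/6=-100/71
seg 2: a=0, c=M2/2=-105/71, d=(M3−M2)/(6·1)=35/71, b=Δ2−h2·(2M2+M3)/6=-1/71
t_q=21/4 → seg 2, τ=1/4; S=0+-1/71·τ+-105/71·τ²+35/71·τ³=-401/4544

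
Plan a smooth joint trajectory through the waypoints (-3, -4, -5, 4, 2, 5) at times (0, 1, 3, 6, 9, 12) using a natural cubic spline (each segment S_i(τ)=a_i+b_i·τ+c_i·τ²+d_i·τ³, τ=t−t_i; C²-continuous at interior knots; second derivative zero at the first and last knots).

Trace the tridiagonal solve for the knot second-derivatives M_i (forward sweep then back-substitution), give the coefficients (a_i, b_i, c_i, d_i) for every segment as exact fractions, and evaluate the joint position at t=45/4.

  seg 0: a=-3 b=-1049/1152 c=0 d=-103/1152
  seg 1: a=-4 b=-679/576 c=-103/384 d=175/576
  seg 2: a=-5 b=803/576 c=199/128 d=-3523/10368
  seg 3: a=4 b=1783/1152 c=-433/288 d=2645/10368
  seg 4: a=2 b=-337/576 c=913/1152 d=-913/10368
S(45/4) = 30251/8192

Δ: Δ0=-1, Δ1=-1/2, Δ2=3, Δ3=-2/3, Δ4=1
row 1: diag=6, rhs=3; c'=1/3, d'=1/2
row 2: denom=10−2·1/3=28/3; d'=(21−2·1/2)/(28/3)=15/7
row 3: denom=12−3·9/28=309/28; d'=(-22−3·15/7)/(309/28)=-796/309
row 4: denom=12−3·28/103=1152/103; d'=(10−3·-796/309)/(1152/103)=913/576
back: M4=913/576
back: M3=-796/309−28/103·913/576=-433/144
back: M2=15/7−9/28·-433/144=199/64
back: M1=1/2−1/3·199/64=-103/192
M: M0=0, M1=-103/192, M2=199/64, M3=-433/144, M4=913/576, M5=0
seg 0: a=-3, c=M0/2=0, d=(M1−M0)/(6·1)=-103/1152, b=Δ0−h0·(2M0+M1)/6=-1049/1152
seg 1: a=-4, c=M1/2=-103/384, d=(M2−M1)/(6·2)=175/576, b=Δ1−h1·(2M1+M2)/6=-679/576
seg 2: a=-5, c=M2/2=199/128, d=(M3−M2)/(6·3)=-3523/10368, b=Δ2−h2·(2M2+M3)/6=803/576
seg 3: a=4, c=M3/2=-433/288, d=(M4−M3)/(6·3)=2645/10368, b=Δ3−h3·(2M3+M4)/6=1783/1152
seg 4: a=2, c=M4/2=913/1152, d=(M5−M4)/(6·3)=-913/10368, b=Δ4−h4·(2M4+M5)/6=-337/576
t_q=45/4 → seg 4, τ=9/4; S=2+-337/576·τ+913/1152·τ²+-913/10368·τ³=30251/8192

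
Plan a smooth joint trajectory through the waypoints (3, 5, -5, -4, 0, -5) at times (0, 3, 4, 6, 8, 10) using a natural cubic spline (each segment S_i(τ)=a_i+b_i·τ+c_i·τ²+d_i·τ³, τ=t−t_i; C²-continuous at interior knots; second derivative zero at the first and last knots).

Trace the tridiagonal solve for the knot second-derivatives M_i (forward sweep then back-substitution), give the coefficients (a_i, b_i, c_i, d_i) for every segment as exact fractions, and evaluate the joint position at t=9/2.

  seg 0: a=3 b=10477/1923 c=0 d=-3065/5769
  seg 1: a=5 b=-17108/1923 c=-3065/641 d=7073/1923
  seg 2: a=-5 b=-14279/1923 c=4008/641 d=-17615/15384
  seg 3: a=-4 b=14789/3846 c=-1583/2564 d=-587/3846
  seg 4: a=0 b=-1753/3846 c=-3931/2564 d=3931/15384
S(9/2) = -299173/41024

Δ: Δ0=2/3, Δ1=-10, Δ2=1/2, Δ3=2, Δ4=-5/2
row 1: diag=8, rhs=-64; c'=1/8, d'=-8
row 2: denom=6−1·1/8=47/8; d'=(63−1·-8)/(47/8)=568/47
row 3: denom=8−2·16/47=344/47; d'=(9−2·568/47)/(344/47)=-713/344
row 4: denom=8−2·47/172=641/86; d'=(-27−2·-713/344)/(641/86)=-3931/1282
back: M4=-3931/1282
back: M3=-713/344−47/172·-3931/1282=-1583/1282
back: M2=568/47−16/47·-1583/1282=8016/641
back: M1=-8−1/8·8016/641=-6130/641
M: M0=0, M1=-6130/641, M2=8016/641, M3=-1583/1282, M4=-3931/1282, M5=0
seg 0: a=3, c=M0/2=0, d=(M1−M0)/(6·3)=-3065/5769, b=Δ0−h0·(2M0+M1)/6=10477/1923
seg 1: a=5, c=M1/2=-3065/641, d=(M2−M1)/(6·1)=7073/1923, b=Δ1−h1·(2M1+M2)/6=-17108/1923
seg 2: a=-5, c=M2/2=4008/641, d=(M3−M2)/(6·2)=-17615/15384, b=Δ2−h2·(2M2+M3)/6=-14279/1923
seg 3: a=-4, c=M3/2=-1583/2564, d=(M4−M3)/(6·2)=-587/3846, b=Δ3−h3·(2M3+M4)/6=14789/3846
seg 4: a=0, c=M4/2=-3931/2564, d=(M5−M4)/(6·2)=3931/15384, b=Δ4−h4·(2M4+M5)/6=-1753/3846
t_q=9/2 → seg 2, τ=1/2; S=-5+-14279/1923·τ+4008/641·τ²+-17615/15384·τ³=-299173/41024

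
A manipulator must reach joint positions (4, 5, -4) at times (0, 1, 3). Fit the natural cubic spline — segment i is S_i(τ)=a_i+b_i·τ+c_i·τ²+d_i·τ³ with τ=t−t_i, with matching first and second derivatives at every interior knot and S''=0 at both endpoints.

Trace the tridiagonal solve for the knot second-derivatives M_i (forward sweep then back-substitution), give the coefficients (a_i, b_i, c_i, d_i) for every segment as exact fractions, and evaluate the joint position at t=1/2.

  seg 0: a=4 b=23/12 c=0 d=-11/12
  seg 1: a=5 b=-5/6 c=-11/4 d=11/24
S(1/2) = 155/32

Δ: Δ0=1, Δ1=-9/2
row 1: diag=6, rhs=-33; c'=1/3, d'=-11/2
back: M1=-11/2
M: M0=0, M1=-11/2, M2=0
seg 0: a=4, c=M0/2=0, d=(M1−M0)/(6·1)=-11/12, b=Δ0−h0·(2M0+M1)/6=23/12
seg 1: a=5, c=M1/2=-11/4, d=(M2−M1)/(6·2)=11/24, b=Δ1−h1·(2M1+M2)/6=-5/6
t_q=1/2 → seg 0, τ=1/2; S=4+23/12·τ+0·τ²+-11/12·τ³=155/32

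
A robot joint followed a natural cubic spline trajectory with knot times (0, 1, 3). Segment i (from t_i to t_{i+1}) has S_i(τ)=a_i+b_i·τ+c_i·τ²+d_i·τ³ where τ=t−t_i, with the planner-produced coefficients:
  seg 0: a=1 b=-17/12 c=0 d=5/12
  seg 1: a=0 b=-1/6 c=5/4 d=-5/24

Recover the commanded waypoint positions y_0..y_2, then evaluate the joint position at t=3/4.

y_0=1 y_1=0 y_2=3
S(3/4) = 29/256

y_0 = S_0(0) = a_0 = 1
y_1 = S_1(0) = a_1 = 0
y_2 = S_1(2) = 3
t_q=3/4 is in segment 0 (τ=3/4); S_0(τ)=29/256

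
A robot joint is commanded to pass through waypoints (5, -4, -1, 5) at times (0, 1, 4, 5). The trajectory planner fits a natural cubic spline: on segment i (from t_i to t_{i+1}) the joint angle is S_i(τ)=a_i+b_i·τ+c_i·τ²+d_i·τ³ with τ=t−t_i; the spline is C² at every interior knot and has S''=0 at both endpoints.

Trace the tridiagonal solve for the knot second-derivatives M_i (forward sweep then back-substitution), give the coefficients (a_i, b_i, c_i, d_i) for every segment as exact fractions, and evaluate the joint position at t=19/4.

Δ: Δ0=-9, Δ1=1, Δ2=6
row 1: diag=8, rhs=60; c'=3/8, d'=15/2
row 2: denom=8−3·3/8=55/8; d'=(30−3·15/2)/(55/8)=12/11
back: M2=12/11
back: M1=15/2−3/8·12/11=78/11
M: M0=0, M1=78/11, M2=12/11, M3=0
seg 0: a=5, c=M0/2=0, d=(M1−M0)/(6·1)=13/11, b=Δ0−h0·(2M0+M1)/6=-112/11
seg 1: a=-4, c=M1/2=39/11, d=(M2−M1)/(6·3)=-1/3, b=Δ1−h1·(2M1+M2)/6=-73/11
seg 2: a=-1, c=M2/2=6/11, d=(M3−M2)/(6·1)=-2/11, b=Δ2−h2·(2M2+M3)/6=62/11
t_q=19/4 → seg 2, τ=3/4; S=-1+62/11·τ+6/11·τ²+-2/11·τ³=1217/352

  seg 0: a=5 b=-112/11 c=0 d=13/11
  seg 1: a=-4 b=-73/11 c=39/11 d=-1/3
  seg 2: a=-1 b=62/11 c=6/11 d=-2/11
S(19/4) = 1217/352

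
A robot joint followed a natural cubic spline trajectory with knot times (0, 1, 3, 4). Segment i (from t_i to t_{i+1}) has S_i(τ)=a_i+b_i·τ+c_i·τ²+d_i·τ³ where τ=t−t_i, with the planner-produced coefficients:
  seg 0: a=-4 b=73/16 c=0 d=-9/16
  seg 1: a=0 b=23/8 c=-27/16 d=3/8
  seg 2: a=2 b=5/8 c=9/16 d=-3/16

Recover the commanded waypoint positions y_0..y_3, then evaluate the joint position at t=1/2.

y_0=-4 y_1=0 y_2=2 y_3=3
S(1/2) = -229/128

y_0 = S_0(0) = a_0 = -4
y_1 = S_1(0) = a_1 = 0
y_2 = S_2(0) = a_2 = 2
y_3 = S_2(1) = 3
t_q=1/2 is in segment 0 (τ=1/2); S_0(τ)=-229/128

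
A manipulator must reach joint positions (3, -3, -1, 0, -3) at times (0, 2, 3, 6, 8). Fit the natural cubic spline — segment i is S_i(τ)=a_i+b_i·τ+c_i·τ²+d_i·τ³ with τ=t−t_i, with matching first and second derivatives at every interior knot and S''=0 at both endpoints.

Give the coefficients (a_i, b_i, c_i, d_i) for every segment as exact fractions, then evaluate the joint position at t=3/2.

Δ: Δ0=-3, Δ1=2, Δ2=1/3, Δ3=-3/2
row 1: diag=6, rhs=30; c'=1/6, d'=5
row 2: denom=8−1·1/6=47/6; d'=(-10−1·5)/(47/6)=-90/47
row 3: denom=10−3·18/47=416/47; d'=(-11−3·-90/47)/(416/47)=-19/32
back: M3=-19/32
back: M2=-90/47−18/47·-19/32=-27/16
back: M1=5−1/6·-27/16=169/32
M: M0=0, M1=169/32, M2=-27/16, M3=-19/32, M4=0
seg 0: a=3, c=M0/2=0, d=(M1−M0)/(6·2)=169/384, b=Δ0−h0·(2M0+M1)/6=-457/96
seg 1: a=-3, c=M1/2=169/64, d=(M2−M1)/(6·1)=-223/192, b=Δ1−h1·(2M1+M2)/6=25/48
seg 2: a=-1, c=M2/2=-27/32, d=(M3−M2)/(6·3)=35/576, b=Δ2−h2·(2M2+M3)/6=445/192
seg 3: a=0, c=M3/2=-19/64, d=(M4−M3)/(6·2)=19/384, b=Δ3−h3·(2M3+M4)/6=-53/48
t_q=3/2 → seg 0, τ=3/2; S=3+-457/96·τ+0·τ²+169/384·τ³=-2719/1024

  seg 0: a=3 b=-457/96 c=0 d=169/384
  seg 1: a=-3 b=25/48 c=169/64 d=-223/192
  seg 2: a=-1 b=445/192 c=-27/32 d=35/576
  seg 3: a=0 b=-53/48 c=-19/64 d=19/384
S(3/2) = -2719/1024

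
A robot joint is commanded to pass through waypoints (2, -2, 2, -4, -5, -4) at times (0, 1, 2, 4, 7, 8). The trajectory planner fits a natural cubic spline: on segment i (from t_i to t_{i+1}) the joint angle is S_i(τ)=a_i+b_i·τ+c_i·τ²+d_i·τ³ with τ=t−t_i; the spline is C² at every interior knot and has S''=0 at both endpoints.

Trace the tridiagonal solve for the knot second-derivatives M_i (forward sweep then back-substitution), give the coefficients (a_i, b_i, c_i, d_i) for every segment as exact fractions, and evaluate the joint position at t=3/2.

Δ: Δ0=-4, Δ1=4, Δ2=-3, Δ3=-1/3, Δ4=1
row 1: diag=4, rhs=48; c'=1/4, d'=12
row 2: denom=6−1·1/4=23/4; d'=(-42−1·12)/(23/4)=-216/23
row 3: denom=10−2·8/23=214/23; d'=(16−2·-216/23)/(214/23)=400/107
row 4: denom=8−3·69/214=1505/214; d'=(8−3·400/107)/(1505/214)=-16/35
back: M4=-16/35
back: M3=400/107−69/214·-16/35=136/35
back: M2=-216/23−8/23·136/35=-376/35
back: M1=12−1/4·-376/35=514/35
M: M0=0, M1=514/35, M2=-376/35, M3=136/35, M4=-16/35, M5=0
seg 0: a=2, c=M0/2=0, d=(M1−M0)/(6·1)=257/105, b=Δ0−h0·(2M0+M1)/6=-677/105
seg 1: a=-2, c=M1/2=257/35, d=(M2−M1)/(6·1)=-89/21, b=Δ1−h1·(2M1+M2)/6=94/105
seg 2: a=2, c=M2/2=-188/35, d=(M3−M2)/(6·2)=128/105, b=Δ2−h2·(2M2+M3)/6=43/15
seg 3: a=-4, c=M3/2=68/35, d=(M4−M3)/(6·3)=-76/315, b=Δ3−h3·(2M3+M4)/6=-419/105
seg 4: a=-5, c=M4/2=-8/35, d=(M5−M4)/(6·1)=8/105, b=Δ4−h4·(2M4+M5)/6=121/105
t_q=3/2 → seg 1, τ=1/2; S=-2+94/105·τ+257/35·τ²+-89/21·τ³=-69/280

  seg 0: a=2 b=-677/105 c=0 d=257/105
  seg 1: a=-2 b=94/105 c=257/35 d=-89/21
  seg 2: a=2 b=43/15 c=-188/35 d=128/105
  seg 3: a=-4 b=-419/105 c=68/35 d=-76/315
  seg 4: a=-5 b=121/105 c=-8/35 d=8/105
S(3/2) = -69/280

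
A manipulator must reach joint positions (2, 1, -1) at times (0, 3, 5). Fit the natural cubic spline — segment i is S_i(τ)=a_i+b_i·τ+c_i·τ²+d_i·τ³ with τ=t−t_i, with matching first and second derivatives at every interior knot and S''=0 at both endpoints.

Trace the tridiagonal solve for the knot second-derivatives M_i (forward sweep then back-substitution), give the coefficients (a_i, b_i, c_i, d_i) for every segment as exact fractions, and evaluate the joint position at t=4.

Δ: Δ0=-1/3, Δ1=-1
row 1: diag=10, rhs=-4; c'=1/5, d'=-2/5
back: M1=-2/5
M: M0=0, M1=-2/5, M2=0
seg 0: a=2, c=M0/2=0, d=(M1−M0)/(6·3)=-1/45, b=Δ0−h0·(2M0+M1)/6=-2/15
seg 1: a=1, c=M1/2=-1/5, d=(M2−M1)/(6·2)=1/30, b=Δ1−h1·(2M1+M2)/6=-11/15
t_q=4 → seg 1, τ=1; S=1+-11/15·τ+-1/5·τ²+1/30·τ³=1/10

  seg 0: a=2 b=-2/15 c=0 d=-1/45
  seg 1: a=1 b=-11/15 c=-1/5 d=1/30
S(4) = 1/10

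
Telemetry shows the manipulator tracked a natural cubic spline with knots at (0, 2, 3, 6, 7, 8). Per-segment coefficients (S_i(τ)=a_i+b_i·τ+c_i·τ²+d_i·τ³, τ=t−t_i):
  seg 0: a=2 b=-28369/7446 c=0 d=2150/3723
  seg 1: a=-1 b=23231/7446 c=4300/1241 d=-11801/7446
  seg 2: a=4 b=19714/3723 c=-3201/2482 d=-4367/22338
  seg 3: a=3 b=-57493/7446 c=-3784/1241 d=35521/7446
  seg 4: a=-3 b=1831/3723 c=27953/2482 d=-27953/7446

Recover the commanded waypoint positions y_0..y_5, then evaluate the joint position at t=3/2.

y_0=2 y_1=-1 y_2=4 y_3=3 y_4=-3 y_5=5
S(3/2) = -4383/2482

y_0 = S_0(0) = a_0 = 2
y_1 = S_1(0) = a_1 = -1
y_2 = S_2(0) = a_2 = 4
y_3 = S_3(0) = a_3 = 3
y_4 = S_4(0) = a_4 = -3
y_5 = S_4(1) = 5
t_q=3/2 is in segment 0 (τ=3/2); S_0(τ)=-4383/2482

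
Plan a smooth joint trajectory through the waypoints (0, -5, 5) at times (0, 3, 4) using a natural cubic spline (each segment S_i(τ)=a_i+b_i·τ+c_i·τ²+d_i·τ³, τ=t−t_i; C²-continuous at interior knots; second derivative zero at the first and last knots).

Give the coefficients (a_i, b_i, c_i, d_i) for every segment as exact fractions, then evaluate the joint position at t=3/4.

  seg 0: a=0 b=-145/24 c=0 d=35/72
  seg 1: a=-5 b=85/12 c=35/8 d=-35/24
S(3/4) = -2215/512

Δ: Δ0=-5/3, Δ1=10
row 1: diag=8, rhs=70; c'=1/8, d'=35/4
back: M1=35/4
M: M0=0, M1=35/4, M2=0
seg 0: a=0, c=M0/2=0, d=(M1−M0)/(6·3)=35/72, b=Δ0−h0·(2M0+M1)/6=-145/24
seg 1: a=-5, c=M1/2=35/8, d=(M2−M1)/(6·1)=-35/24, b=Δ1−h1·(2M1+M2)/6=85/12
t_q=3/4 → seg 0, τ=3/4; S=0+-145/24·τ+0·τ²+35/72·τ³=-2215/512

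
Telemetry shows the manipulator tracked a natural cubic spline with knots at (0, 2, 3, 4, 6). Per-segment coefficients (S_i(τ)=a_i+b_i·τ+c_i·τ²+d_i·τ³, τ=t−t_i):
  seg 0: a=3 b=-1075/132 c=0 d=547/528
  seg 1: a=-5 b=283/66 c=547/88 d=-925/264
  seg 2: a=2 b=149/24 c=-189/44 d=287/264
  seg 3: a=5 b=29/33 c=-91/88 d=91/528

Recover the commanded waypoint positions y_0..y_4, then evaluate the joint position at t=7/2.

y_0 = S_0(0) = a_0 = 3
y_1 = S_1(0) = a_1 = -5
y_2 = S_2(0) = a_2 = 2
y_3 = S_3(0) = a_3 = 5
y_4 = S_3(2) = 4
t_q=7/2 is in segment 2 (τ=1/2); S_2(τ)=2933/704

y_0=3 y_1=-5 y_2=2 y_3=5 y_4=4
S(7/2) = 2933/704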